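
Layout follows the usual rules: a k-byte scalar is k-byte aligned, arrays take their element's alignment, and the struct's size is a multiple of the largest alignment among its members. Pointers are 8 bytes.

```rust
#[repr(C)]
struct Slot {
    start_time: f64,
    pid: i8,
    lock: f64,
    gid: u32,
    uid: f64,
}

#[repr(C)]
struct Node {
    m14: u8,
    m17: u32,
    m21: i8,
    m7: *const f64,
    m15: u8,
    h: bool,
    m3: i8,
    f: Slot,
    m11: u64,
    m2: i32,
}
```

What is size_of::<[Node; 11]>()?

968

Slot: @0: start_time [8B, align 8] → 8; @8: pid [1B, align 1] → 9; +7 pad (align 8); @16: lock [8B, align 8] → 24; @24: gid [4B, align 4] → 28; +4 pad (align 8); @32: uid [8B, align 8] → 40; size 40, align 8
@0: m14 [1B, align 1] → 1
+3 pad (align 4)
@4: m17 [4B, align 4] → 8
@8: m21 [1B, align 1] → 9
+7 pad (align 8)
@16: m7 [8B, align 8] → 24
@24: m15 [1B, align 1] → 25
@25: h [1B, align 1] → 26
@26: m3 [1B, align 1] → 27
+5 pad (align 8)
@32: f [40B, align 8] → 72
@72: m11 [8B, align 8] → 80
@80: m2 [4B, align 4] → 84
+4 tail pad (align 8)
size 88, align 8
array of 11: 11 × 88 = 968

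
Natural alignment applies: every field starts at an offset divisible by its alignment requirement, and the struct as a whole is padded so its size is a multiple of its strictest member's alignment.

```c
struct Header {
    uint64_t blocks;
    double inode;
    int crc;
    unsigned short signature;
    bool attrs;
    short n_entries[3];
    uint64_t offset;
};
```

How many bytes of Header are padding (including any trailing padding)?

0..8  blocks  (8B, 8-aligned)
8..16  inode  (8B, 8-aligned)
16..20  crc  (4B, 4-aligned)
20..22  signature  (2B, 2-aligned)
22..23  attrs  (1B, 1-aligned)
23..24  -- padding (1B)
24..30  n_entries  (6B, 2-aligned)
30..32  -- padding (2B)
32..40  offset  (8B, 8-aligned)
sizeof = 40, alignof = 8
data bytes 37, size 40 → padding 3

3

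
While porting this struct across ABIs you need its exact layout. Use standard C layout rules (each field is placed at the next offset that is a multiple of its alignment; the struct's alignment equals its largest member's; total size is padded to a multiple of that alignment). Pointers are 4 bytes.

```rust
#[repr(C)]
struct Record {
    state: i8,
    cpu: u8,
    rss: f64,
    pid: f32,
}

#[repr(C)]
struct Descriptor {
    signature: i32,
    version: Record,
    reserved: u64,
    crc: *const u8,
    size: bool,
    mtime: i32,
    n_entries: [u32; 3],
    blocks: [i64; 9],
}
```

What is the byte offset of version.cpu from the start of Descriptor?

Record: @0: state [1B, align 1] → 1; @1: cpu [1B, align 1] → 2; +6 pad (align 8); @8: rss [8B, align 8] → 16; @16: pid [4B, align 4] → 20; +4 tail pad (align 8); size 24, align 8
@0: signature [4B, align 4] → 4
+4 pad (align 8)
@8: version [24B, align 8] → 32
within Record: cpu at 1
8 + 1 = 9

9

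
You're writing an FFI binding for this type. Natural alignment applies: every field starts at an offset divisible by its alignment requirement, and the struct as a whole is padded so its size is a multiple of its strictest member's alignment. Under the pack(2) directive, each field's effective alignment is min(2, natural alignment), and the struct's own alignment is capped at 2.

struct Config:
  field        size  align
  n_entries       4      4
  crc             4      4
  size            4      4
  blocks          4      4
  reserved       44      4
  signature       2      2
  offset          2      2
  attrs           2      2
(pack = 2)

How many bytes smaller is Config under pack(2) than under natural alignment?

2

natural layout:
  0..4  n_entries  (4B, 4-aligned)
  4..8  crc  (4B, 4-aligned)
  8..12  size  (4B, 4-aligned)
  12..16  blocks  (4B, 4-aligned)
  16..60  reserved  (44B, 4-aligned)
  60..62  signature  (2B, 2-aligned)
  62..64  offset  (2B, 2-aligned)
  64..66  attrs  (2B, 2-aligned)
  66..68  -- tail padding (2B)
  sizeof = 68, alignof = 4
packed(2) layout:
  0..4  n_entries  (4B, 2-aligned)
  4..8  crc  (4B, 2-aligned)
  8..12  size  (4B, 2-aligned)
  12..16  blocks  (4B, 2-aligned)
  16..60  reserved  (44B, 2-aligned)
  60..62  signature  (2B, 2-aligned)
  62..64  offset  (2B, 2-aligned)
  64..66  attrs  (2B, 2-aligned)
  sizeof = 66, alignof = 2
68 − 66 = 2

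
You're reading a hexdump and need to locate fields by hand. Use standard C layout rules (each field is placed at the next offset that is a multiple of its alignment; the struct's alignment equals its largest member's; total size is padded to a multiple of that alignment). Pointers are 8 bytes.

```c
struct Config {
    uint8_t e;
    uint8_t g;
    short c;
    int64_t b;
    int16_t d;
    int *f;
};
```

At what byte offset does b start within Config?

8

e at 0 (size 1, align 1) → ends 1
g at 1 (size 1, align 1) → ends 2
c at 2 (size 2, align 2) → ends 4
pad 4 to align 8 for b
b at 8 (size 8, align 8) → ends 16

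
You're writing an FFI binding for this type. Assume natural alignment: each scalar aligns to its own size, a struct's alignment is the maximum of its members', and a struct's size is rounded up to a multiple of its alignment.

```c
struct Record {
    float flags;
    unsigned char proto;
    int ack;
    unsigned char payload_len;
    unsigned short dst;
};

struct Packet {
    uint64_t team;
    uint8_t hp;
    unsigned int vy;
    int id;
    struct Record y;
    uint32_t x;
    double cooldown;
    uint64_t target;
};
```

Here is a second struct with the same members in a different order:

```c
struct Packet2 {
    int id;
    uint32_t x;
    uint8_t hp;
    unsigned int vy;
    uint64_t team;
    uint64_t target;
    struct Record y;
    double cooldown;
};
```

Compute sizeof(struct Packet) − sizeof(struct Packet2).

Record: 0..4  flags  (4B, 4-aligned); 4..5  proto  (1B, 1-aligned); 5..8  -- padding (3B); 8..12  ack  (4B, 4-aligned); 12..13  payload_len  (1B, 1-aligned); 13..14  -- padding (1B); 14..16  dst  (2B, 2-aligned); sizeof = 16, alignof = 4
0..8  team  (8B, 8-aligned)
8..9  hp  (1B, 1-aligned)
9..12  -- padding (3B)
12..16  vy  (4B, 4-aligned)
16..20  id  (4B, 4-aligned)
20..36  y  (16B, 4-aligned)
36..40  x  (4B, 4-aligned)
40..48  cooldown  (8B, 8-aligned)
48..56  target  (8B, 8-aligned)
sizeof = 56, alignof = 8
— Packet2 —
0..4  id  (4B, 4-aligned)
4..8  x  (4B, 4-aligned)
8..9  hp  (1B, 1-aligned)
9..12  -- padding (3B)
12..16  vy  (4B, 4-aligned)
16..24  team  (8B, 8-aligned)
24..32  target  (8B, 8-aligned)
32..48  y  (16B, 4-aligned)
48..56  cooldown  (8B, 8-aligned)
sizeof = 56, alignof = 8
56 − 56 = 0

0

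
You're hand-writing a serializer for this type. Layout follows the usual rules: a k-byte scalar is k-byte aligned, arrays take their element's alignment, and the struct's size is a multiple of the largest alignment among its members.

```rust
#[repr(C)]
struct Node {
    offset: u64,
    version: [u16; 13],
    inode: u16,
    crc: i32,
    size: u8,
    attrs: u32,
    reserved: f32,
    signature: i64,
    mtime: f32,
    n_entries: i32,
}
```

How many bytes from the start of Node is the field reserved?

offset at 0 (size 8, align 8) → ends 8
version at 8 (size 26, align 2) → ends 34
inode at 34 (size 2, align 2) → ends 36
crc at 36 (size 4, align 4) → ends 40
size at 40 (size 1, align 1) → ends 41
pad 3 to align 4 for attrs
attrs at 44 (size 4, align 4) → ends 48
reserved at 48 (size 4, align 4) → ends 52

48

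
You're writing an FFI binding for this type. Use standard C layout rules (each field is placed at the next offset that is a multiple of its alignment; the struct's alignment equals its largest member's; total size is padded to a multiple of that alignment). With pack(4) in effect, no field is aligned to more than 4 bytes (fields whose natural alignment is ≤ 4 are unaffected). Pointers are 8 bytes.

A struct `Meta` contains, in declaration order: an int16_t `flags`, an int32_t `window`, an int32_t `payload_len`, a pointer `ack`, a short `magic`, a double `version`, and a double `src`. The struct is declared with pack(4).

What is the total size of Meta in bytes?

flags at 0 (size 2, align 2) → ends 2
pad 2 to align 4 for window
window at 4 (size 4, align 4) → ends 8
payload_len at 8 (size 4, align 4) → ends 12
ack at 12 (size 8, align 4) → ends 20
magic at 20 (size 2, align 2) → ends 22
pad 2 to align 4 for version
version at 24 (size 8, align 4) → ends 32
src at 32 (size 8, align 4) → ends 40
total 40 bytes, alignment 4

40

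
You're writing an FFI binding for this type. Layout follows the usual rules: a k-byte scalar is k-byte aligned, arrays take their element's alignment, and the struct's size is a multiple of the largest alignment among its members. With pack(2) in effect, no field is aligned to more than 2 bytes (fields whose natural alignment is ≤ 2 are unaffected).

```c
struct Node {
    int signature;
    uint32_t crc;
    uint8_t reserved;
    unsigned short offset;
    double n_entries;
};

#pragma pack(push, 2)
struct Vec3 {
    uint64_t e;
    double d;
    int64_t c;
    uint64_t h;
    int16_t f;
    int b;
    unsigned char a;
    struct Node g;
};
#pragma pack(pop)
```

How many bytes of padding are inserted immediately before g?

1

Node: @0: signature [4B, align 4] → 4; @4: crc [4B, align 4] → 8; @8: reserved [1B, align 1] → 9; +1 pad (align 2); @10: offset [2B, align 2] → 12; +4 pad (align 8); @16: n_entries [8B, align 8] → 24; size 24, align 8
@0: e [8B, align 2] → 8
@8: d [8B, align 2] → 16
@16: c [8B, align 2] → 24
@24: h [8B, align 2] → 32
@32: f [2B, align 2] → 34
@34: b [4B, align 2] → 38
@38: a [1B, align 1] → 39
+1 pad (align 2)
@40: g [24B, align 2] → 64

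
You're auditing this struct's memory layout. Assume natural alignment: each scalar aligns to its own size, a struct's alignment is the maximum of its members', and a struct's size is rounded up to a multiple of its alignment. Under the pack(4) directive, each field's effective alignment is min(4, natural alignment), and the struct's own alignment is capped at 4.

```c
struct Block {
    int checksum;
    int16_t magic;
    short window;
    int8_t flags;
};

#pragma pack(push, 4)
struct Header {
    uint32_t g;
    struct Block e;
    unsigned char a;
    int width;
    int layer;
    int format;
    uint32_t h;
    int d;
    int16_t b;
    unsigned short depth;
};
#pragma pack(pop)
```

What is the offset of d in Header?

Block: checksum at 0 (size 4, align 4) → ends 4; magic at 4 (size 2, align 2) → ends 6; window at 6 (size 2, align 2) → ends 8; flags at 8 (size 1, align 1) → ends 9; tail pad 3 to reach multiple of 4; total 12 bytes, alignment 4
g at 0 (size 4, align 4) → ends 4
e at 4 (size 12, align 4) → ends 16
a at 16 (size 1, align 1) → ends 17
pad 3 to align 4 for width
width at 20 (size 4, align 4) → ends 24
layer at 24 (size 4, align 4) → ends 28
format at 28 (size 4, align 4) → ends 32
h at 32 (size 4, align 4) → ends 36
d at 36 (size 4, align 4) → ends 40

36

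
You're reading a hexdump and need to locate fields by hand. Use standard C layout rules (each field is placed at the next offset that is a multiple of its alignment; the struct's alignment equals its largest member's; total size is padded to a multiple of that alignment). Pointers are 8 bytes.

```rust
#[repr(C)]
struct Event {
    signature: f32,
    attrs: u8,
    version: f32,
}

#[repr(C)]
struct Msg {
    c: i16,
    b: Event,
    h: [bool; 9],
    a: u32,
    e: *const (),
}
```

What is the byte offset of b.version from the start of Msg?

12

Event: 0..4  signature  (4B, 4-aligned); 4..5  attrs  (1B, 1-aligned); 5..8  -- padding (3B); 8..12  version  (4B, 4-aligned); sizeof = 12, alignof = 4
0..2  c  (2B, 2-aligned)
2..4  -- padding (2B)
4..16  b  (12B, 4-aligned)
within Event: version at 8
4 + 8 = 12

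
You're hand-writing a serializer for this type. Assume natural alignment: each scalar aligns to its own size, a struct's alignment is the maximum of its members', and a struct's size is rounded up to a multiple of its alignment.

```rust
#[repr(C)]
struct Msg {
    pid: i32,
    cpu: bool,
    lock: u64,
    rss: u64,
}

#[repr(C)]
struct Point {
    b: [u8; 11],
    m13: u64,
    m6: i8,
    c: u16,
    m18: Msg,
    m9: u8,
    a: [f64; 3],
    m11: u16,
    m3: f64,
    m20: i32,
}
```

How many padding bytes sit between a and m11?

Msg: pid at 0 (size 4, align 4) → ends 4; cpu at 4 (size 1, align 1) → ends 5; pad 3 to align 8 for lock; lock at 8 (size 8, align 8) → ends 16; rss at 16 (size 8, align 8) → ends 24; total 24 bytes, alignment 8
b at 0 (size 11, align 1) → ends 11
pad 5 to align 8 for m13
m13 at 16 (size 8, align 8) → ends 24
m6 at 24 (size 1, align 1) → ends 25
pad 1 to align 2 for c
c at 26 (size 2, align 2) → ends 28
pad 4 to align 8 for m18
m18 at 32 (size 24, align 8) → ends 56
m9 at 56 (size 1, align 1) → ends 57
pad 7 to align 8 for a
a at 64 (size 24, align 8) → ends 88
m11 at 88 (size 2, align 2) → ends 90

0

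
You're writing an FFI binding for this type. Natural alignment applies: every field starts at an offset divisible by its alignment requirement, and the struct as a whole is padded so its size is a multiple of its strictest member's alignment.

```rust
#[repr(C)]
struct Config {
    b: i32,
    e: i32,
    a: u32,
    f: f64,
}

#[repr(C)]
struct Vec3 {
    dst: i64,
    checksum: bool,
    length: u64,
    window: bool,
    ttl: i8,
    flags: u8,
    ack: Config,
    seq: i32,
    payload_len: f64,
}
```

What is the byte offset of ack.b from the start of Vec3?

Config: 0..4  b  (4B, 4-aligned); 4..8  e  (4B, 4-aligned); 8..12  a  (4B, 4-aligned); 12..16  -- padding (4B); 16..24  f  (8B, 8-aligned); sizeof = 24, alignof = 8
0..8  dst  (8B, 8-aligned)
8..9  checksum  (1B, 1-aligned)
9..16  -- padding (7B)
16..24  length  (8B, 8-aligned)
24..25  window  (1B, 1-aligned)
25..26  ttl  (1B, 1-aligned)
26..27  flags  (1B, 1-aligned)
27..32  -- padding (5B)
32..56  ack  (24B, 8-aligned)
within Config: b at 0
32 + 0 = 32

32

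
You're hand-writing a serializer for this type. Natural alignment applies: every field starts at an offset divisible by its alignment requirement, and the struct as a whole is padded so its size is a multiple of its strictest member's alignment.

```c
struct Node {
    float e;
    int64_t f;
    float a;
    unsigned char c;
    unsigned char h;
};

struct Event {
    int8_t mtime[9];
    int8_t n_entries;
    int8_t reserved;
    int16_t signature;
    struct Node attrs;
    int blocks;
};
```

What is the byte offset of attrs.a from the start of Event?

32

Node: 0..4  e  (4B, 4-aligned); 4..8  -- padding (4B); 8..16  f  (8B, 8-aligned); 16..20  a  (4B, 4-aligned); 20..21  c  (1B, 1-aligned); 21..22  h  (1B, 1-aligned); 22..24  -- tail padding (2B); sizeof = 24, alignof = 8
0..9  mtime  (9B, 1-aligned)
9..10  n_entries  (1B, 1-aligned)
10..11  reserved  (1B, 1-aligned)
11..12  -- padding (1B)
12..14  signature  (2B, 2-aligned)
14..16  -- padding (2B)
16..40  attrs  (24B, 8-aligned)
within Node: a at 16
16 + 16 = 32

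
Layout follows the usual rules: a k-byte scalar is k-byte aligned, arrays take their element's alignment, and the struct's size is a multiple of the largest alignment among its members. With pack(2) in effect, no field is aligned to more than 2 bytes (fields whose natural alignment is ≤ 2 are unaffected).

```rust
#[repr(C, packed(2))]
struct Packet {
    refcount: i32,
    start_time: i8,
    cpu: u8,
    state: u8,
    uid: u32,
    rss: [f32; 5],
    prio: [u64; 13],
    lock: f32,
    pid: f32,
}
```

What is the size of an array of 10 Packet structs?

1440

@0: refcount [4B, align 2] → 4
@4: start_time [1B, align 1] → 5
@5: cpu [1B, align 1] → 6
@6: state [1B, align 1] → 7
+1 pad (align 2)
@8: uid [4B, align 2] → 12
@12: rss [20B, align 2] → 32
@32: prio [104B, align 2] → 136
@136: lock [4B, align 2] → 140
@140: pid [4B, align 2] → 144
size 144, align 2
array of 10: 10 × 144 = 1440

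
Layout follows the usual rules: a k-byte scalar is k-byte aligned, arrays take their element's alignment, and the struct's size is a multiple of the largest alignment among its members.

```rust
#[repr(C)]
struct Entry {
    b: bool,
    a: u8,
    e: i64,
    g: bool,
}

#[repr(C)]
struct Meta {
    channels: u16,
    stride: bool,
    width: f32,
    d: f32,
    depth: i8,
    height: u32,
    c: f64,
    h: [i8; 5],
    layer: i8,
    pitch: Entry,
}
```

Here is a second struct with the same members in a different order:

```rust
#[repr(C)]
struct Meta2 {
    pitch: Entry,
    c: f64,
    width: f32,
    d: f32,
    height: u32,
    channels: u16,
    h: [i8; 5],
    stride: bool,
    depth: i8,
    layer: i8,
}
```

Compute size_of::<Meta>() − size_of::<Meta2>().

Entry: 0..1  b  (1B, 1-aligned); 1..2  a  (1B, 1-aligned); 2..8  -- padding (6B); 8..16  e  (8B, 8-aligned); 16..17  g  (1B, 1-aligned); 17..24  -- tail padding (7B); sizeof = 24, alignof = 8
0..2  channels  (2B, 2-aligned)
2..3  stride  (1B, 1-aligned)
3..4  -- padding (1B)
4..8  width  (4B, 4-aligned)
8..12  d  (4B, 4-aligned)
12..13  depth  (1B, 1-aligned)
13..16  -- padding (3B)
16..20  height  (4B, 4-aligned)
20..24  -- padding (4B)
24..32  c  (8B, 8-aligned)
32..37  h  (5B, 1-aligned)
37..38  layer  (1B, 1-aligned)
38..40  -- padding (2B)
40..64  pitch  (24B, 8-aligned)
sizeof = 64, alignof = 8
— Meta2 —
0..24  pitch  (24B, 8-aligned)
24..32  c  (8B, 8-aligned)
32..36  width  (4B, 4-aligned)
36..40  d  (4B, 4-aligned)
40..44  height  (4B, 4-aligned)
44..46  channels  (2B, 2-aligned)
46..51  h  (5B, 1-aligned)
51..52  stride  (1B, 1-aligned)
52..53  depth  (1B, 1-aligned)
53..54  layer  (1B, 1-aligned)
54..56  -- tail padding (2B)
sizeof = 56, alignof = 8
64 − 56 = 8

8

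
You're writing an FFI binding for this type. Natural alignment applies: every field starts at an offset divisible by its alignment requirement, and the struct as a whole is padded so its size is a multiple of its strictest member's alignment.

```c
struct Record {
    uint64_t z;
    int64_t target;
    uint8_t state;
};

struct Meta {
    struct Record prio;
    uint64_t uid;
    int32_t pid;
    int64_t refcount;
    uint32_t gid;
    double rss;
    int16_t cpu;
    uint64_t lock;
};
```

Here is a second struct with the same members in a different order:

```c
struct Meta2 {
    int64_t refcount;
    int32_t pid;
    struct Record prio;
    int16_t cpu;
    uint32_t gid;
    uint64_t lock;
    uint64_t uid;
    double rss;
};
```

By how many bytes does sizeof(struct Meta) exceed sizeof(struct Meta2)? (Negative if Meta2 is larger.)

8

Record: z at 0 (size 8, align 8) → ends 8; target at 8 (size 8, align 8) → ends 16; state at 16 (size 1, align 1) → ends 17; tail pad 7 to reach multiple of 8; total 24 bytes, alignment 8
prio at 0 (size 24, align 8) → ends 24
uid at 24 (size 8, align 8) → ends 32
pid at 32 (size 4, align 4) → ends 36
pad 4 to align 8 for refcount
refcount at 40 (size 8, align 8) → ends 48
gid at 48 (size 4, align 4) → ends 52
pad 4 to align 8 for rss
rss at 56 (size 8, align 8) → ends 64
cpu at 64 (size 2, align 2) → ends 66
pad 6 to align 8 for lock
lock at 72 (size 8, align 8) → ends 80
total 80 bytes, alignment 8
— Meta2 —
refcount at 0 (size 8, align 8) → ends 8
pid at 8 (size 4, align 4) → ends 12
pad 4 to align 8 for prio
prio at 16 (size 24, align 8) → ends 40
cpu at 40 (size 2, align 2) → ends 42
pad 2 to align 4 for gid
gid at 44 (size 4, align 4) → ends 48
lock at 48 (size 8, align 8) → ends 56
uid at 56 (size 8, align 8) → ends 64
rss at 64 (size 8, align 8) → ends 72
total 72 bytes, alignment 8
80 − 72 = 8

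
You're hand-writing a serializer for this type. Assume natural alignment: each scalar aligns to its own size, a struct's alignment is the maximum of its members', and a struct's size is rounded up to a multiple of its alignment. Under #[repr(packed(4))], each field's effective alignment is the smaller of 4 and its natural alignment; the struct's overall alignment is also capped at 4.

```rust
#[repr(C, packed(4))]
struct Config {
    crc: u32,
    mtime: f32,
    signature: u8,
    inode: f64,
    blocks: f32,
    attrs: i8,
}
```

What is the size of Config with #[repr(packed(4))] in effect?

28

0..4  crc  (4B, 4-aligned)
4..8  mtime  (4B, 4-aligned)
8..9  signature  (1B, 1-aligned)
9..12  -- padding (3B)
12..20  inode  (8B, 4-aligned)
20..24  blocks  (4B, 4-aligned)
24..25  attrs  (1B, 1-aligned)
25..28  -- tail padding (3B)
sizeof = 28, alignof = 4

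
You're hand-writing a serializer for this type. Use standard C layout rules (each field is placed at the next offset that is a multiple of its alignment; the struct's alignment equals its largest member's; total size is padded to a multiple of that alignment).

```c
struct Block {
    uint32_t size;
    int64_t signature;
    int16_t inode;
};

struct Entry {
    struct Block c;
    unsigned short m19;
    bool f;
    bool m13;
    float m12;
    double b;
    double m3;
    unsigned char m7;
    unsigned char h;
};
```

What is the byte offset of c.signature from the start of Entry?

8

Block: @0: size [4B, align 4] → 4; +4 pad (align 8); @8: signature [8B, align 8] → 16; @16: inode [2B, align 2] → 18; +6 tail pad (align 8); size 24, align 8
@0: c [24B, align 8] → 24
within Block: signature at 8
0 + 8 = 8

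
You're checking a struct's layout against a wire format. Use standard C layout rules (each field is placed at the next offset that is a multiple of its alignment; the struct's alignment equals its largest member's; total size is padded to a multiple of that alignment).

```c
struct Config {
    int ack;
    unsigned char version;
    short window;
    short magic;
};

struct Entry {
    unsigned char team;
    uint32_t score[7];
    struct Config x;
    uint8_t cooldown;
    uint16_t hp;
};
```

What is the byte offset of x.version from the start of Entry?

36

Config: @0: ack [4B, align 4] → 4; @4: version [1B, align 1] → 5; +1 pad (align 2); @6: window [2B, align 2] → 8; @8: magic [2B, align 2] → 10; +2 tail pad (align 4); size 12, align 4
@0: team [1B, align 1] → 1
+3 pad (align 4)
@4: score [28B, align 4] → 32
@32: x [12B, align 4] → 44
within Config: version at 4
32 + 4 = 36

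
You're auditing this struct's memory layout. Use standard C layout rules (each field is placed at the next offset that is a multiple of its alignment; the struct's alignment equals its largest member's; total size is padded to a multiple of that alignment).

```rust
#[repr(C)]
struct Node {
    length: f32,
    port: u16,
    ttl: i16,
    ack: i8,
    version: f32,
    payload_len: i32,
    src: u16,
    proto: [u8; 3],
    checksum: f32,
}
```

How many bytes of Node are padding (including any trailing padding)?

@0: length [4B, align 4] → 4
@4: port [2B, align 2] → 6
@6: ttl [2B, align 2] → 8
@8: ack [1B, align 1] → 9
+3 pad (align 4)
@12: version [4B, align 4] → 16
@16: payload_len [4B, align 4] → 20
@20: src [2B, align 2] → 22
@22: proto [3B, align 1] → 25
+3 pad (align 4)
@28: checksum [4B, align 4] → 32
size 32, align 4
data bytes 26, size 32 → padding 6

6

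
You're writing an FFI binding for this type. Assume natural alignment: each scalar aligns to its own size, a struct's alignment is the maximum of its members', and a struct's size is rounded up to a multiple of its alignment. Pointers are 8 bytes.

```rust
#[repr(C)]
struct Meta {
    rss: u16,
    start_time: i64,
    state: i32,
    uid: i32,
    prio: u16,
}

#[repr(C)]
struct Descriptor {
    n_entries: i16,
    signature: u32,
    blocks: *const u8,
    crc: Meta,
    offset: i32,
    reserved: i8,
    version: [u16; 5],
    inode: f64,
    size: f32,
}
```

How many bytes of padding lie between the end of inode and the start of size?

Meta: @0: rss [2B, align 2] → 2; +6 pad (align 8); @8: start_time [8B, align 8] → 16; @16: state [4B, align 4] → 20; @20: uid [4B, align 4] → 24; @24: prio [2B, align 2] → 26; +6 tail pad (align 8); size 32, align 8
@0: n_entries [2B, align 2] → 2
+2 pad (align 4)
@4: signature [4B, align 4] → 8
@8: blocks [8B, align 8] → 16
@16: crc [32B, align 8] → 48
@48: offset [4B, align 4] → 52
@52: reserved [1B, align 1] → 53
+1 pad (align 2)
@54: version [10B, align 2] → 64
@64: inode [8B, align 8] → 72
@72: size [4B, align 4] → 76

0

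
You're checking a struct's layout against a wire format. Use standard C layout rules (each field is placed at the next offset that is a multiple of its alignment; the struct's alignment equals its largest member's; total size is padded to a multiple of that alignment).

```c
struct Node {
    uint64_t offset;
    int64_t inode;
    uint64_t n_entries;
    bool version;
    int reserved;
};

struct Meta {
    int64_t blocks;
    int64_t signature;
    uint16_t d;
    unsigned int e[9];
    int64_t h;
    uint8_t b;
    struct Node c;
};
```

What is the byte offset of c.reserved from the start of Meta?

100

Node: 0..8  offset  (8B, 8-aligned); 8..16  inode  (8B, 8-aligned); 16..24  n_entries  (8B, 8-aligned); 24..25  version  (1B, 1-aligned); 25..28  -- padding (3B); 28..32  reserved  (4B, 4-aligned); sizeof = 32, alignof = 8
0..8  blocks  (8B, 8-aligned)
8..16  signature  (8B, 8-aligned)
16..18  d  (2B, 2-aligned)
18..20  -- padding (2B)
20..56  e  (36B, 4-aligned)
56..64  h  (8B, 8-aligned)
64..65  b  (1B, 1-aligned)
65..72  -- padding (7B)
72..104  c  (32B, 8-aligned)
within Node: reserved at 28
72 + 28 = 100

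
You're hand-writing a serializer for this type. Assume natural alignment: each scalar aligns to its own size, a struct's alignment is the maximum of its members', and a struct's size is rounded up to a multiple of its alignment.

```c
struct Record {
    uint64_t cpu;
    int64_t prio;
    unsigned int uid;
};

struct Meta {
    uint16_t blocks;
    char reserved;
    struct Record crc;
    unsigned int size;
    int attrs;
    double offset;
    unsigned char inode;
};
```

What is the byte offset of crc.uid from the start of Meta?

24

Record: cpu at 0 (size 8, align 8) → ends 8; prio at 8 (size 8, align 8) → ends 16; uid at 16 (size 4, align 4) → ends 20; tail pad 4 to reach multiple of 8; total 24 bytes, alignment 8
blocks at 0 (size 2, align 2) → ends 2
reserved at 2 (size 1, align 1) → ends 3
pad 5 to align 8 for crc
crc at 8 (size 24, align 8) → ends 32
within Record: uid at 16
8 + 16 = 24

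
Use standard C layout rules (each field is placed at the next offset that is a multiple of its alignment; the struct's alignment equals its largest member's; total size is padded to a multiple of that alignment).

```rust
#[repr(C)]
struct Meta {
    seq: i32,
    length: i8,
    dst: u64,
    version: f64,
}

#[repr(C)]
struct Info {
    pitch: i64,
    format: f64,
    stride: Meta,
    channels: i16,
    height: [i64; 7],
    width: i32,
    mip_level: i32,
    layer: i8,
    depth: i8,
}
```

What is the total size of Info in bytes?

Meta: @0: seq [4B, align 4] → 4; @4: length [1B, align 1] → 5; +3 pad (align 8); @8: dst [8B, align 8] → 16; @16: version [8B, align 8] → 24; size 24, align 8
@0: pitch [8B, align 8] → 8
@8: format [8B, align 8] → 16
@16: stride [24B, align 8] → 40
@40: channels [2B, align 2] → 42
+6 pad (align 8)
@48: height [56B, align 8] → 104
@104: width [4B, align 4] → 108
@108: mip_level [4B, align 4] → 112
@112: layer [1B, align 1] → 113
@113: depth [1B, align 1] → 114
+6 tail pad (align 8)
size 120, align 8

120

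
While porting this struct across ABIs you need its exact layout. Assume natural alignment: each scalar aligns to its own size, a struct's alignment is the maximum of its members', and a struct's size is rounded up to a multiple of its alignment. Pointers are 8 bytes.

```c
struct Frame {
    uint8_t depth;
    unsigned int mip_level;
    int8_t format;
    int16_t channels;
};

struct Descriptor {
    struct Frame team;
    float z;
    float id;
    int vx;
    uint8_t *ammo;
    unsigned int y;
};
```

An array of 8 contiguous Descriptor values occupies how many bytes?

Frame: depth at 0 (size 1, align 1) → ends 1; pad 3 to align 4 for mip_level; mip_level at 4 (size 4, align 4) → ends 8; format at 8 (size 1, align 1) → ends 9; pad 1 to align 2 for channels; channels at 10 (size 2, align 2) → ends 12; total 12 bytes, alignment 4
team at 0 (size 12, align 4) → ends 12
z at 12 (size 4, align 4) → ends 16
id at 16 (size 4, align 4) → ends 20
vx at 20 (size 4, align 4) → ends 24
ammo at 24 (size 8, align 8) → ends 32
y at 32 (size 4, align 4) → ends 36
tail pad 4 to reach multiple of 8
total 40 bytes, alignment 8
array of 8: 8 × 40 = 320

320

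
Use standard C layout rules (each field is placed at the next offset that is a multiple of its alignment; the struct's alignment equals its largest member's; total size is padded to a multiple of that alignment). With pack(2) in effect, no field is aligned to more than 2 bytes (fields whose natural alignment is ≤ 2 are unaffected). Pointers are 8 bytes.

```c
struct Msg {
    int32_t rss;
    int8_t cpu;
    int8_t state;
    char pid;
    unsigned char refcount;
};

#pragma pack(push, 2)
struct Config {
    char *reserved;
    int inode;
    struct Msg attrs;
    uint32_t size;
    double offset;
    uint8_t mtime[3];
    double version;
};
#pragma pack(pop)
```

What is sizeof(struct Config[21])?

Msg: rss at 0 (size 4, align 4) → ends 4; cpu at 4 (size 1, align 1) → ends 5; state at 5 (size 1, align 1) → ends 6; pid at 6 (size 1, align 1) → ends 7; refcount at 7 (size 1, align 1) → ends 8; total 8 bytes, alignment 4
reserved at 0 (size 8, align 2) → ends 8
inode at 8 (size 4, align 2) → ends 12
attrs at 12 (size 8, align 2) → ends 20
size at 20 (size 4, align 2) → ends 24
offset at 24 (size 8, align 2) → ends 32
mtime at 32 (size 3, align 1) → ends 35
pad 1 to align 2 for version
version at 36 (size 8, align 2) → ends 44
total 44 bytes, alignment 2
array of 21: 21 × 44 = 924

924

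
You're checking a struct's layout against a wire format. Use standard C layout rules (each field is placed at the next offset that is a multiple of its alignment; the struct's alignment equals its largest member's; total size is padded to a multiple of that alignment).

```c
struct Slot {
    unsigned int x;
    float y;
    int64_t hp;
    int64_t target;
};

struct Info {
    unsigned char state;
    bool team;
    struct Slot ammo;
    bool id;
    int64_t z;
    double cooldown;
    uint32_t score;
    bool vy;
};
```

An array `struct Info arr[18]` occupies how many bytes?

1152

Slot: 0..4  x  (4B, 4-aligned); 4..8  y  (4B, 4-aligned); 8..16  hp  (8B, 8-aligned); 16..24  target  (8B, 8-aligned); sizeof = 24, alignof = 8
0..1  state  (1B, 1-aligned)
1..2  team  (1B, 1-aligned)
2..8  -- padding (6B)
8..32  ammo  (24B, 8-aligned)
32..33  id  (1B, 1-aligned)
33..40  -- padding (7B)
40..48  z  (8B, 8-aligned)
48..56  cooldown  (8B, 8-aligned)
56..60  score  (4B, 4-aligned)
60..61  vy  (1B, 1-aligned)
61..64  -- tail padding (3B)
sizeof = 64, alignof = 8
array of 18: 18 × 64 = 1152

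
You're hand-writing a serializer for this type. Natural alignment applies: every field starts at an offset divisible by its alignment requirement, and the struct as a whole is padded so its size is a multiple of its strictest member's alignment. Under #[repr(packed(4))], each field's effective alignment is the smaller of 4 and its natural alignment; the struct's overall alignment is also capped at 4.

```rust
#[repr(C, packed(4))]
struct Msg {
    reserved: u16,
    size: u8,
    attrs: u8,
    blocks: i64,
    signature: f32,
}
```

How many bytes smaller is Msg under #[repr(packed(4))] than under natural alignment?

natural layout:
  reserved at 0 (size 2, align 2) → ends 2
  size at 2 (size 1, align 1) → ends 3
  attrs at 3 (size 1, align 1) → ends 4
  pad 4 to align 8 for blocks
  blocks at 8 (size 8, align 8) → ends 16
  signature at 16 (size 4, align 4) → ends 20
  tail pad 4 to reach multiple of 8
  total 24 bytes, alignment 8
packed(4) layout:
  reserved at 0 (size 2, align 2) → ends 2
  size at 2 (size 1, align 1) → ends 3
  attrs at 3 (size 1, align 1) → ends 4
  blocks at 4 (size 8, align 4) → ends 12
  signature at 12 (size 4, align 4) → ends 16
  total 16 bytes, alignment 4
24 − 16 = 8

8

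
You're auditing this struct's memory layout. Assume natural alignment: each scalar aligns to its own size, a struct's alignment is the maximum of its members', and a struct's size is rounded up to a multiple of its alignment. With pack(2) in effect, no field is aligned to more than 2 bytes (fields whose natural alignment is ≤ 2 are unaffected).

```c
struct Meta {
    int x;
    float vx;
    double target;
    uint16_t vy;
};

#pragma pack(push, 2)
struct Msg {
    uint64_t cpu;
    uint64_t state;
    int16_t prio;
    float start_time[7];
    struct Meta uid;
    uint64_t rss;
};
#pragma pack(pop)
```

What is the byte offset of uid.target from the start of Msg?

Meta: x at 0 (size 4, align 4) → ends 4; vx at 4 (size 4, align 4) → ends 8; target at 8 (size 8, align 8) → ends 16; vy at 16 (size 2, align 2) → ends 18; tail pad 6 to reach multiple of 8; total 24 bytes, alignment 8
cpu at 0 (size 8, align 2) → ends 8
state at 8 (size 8, align 2) → ends 16
prio at 16 (size 2, align 2) → ends 18
start_time at 18 (size 28, align 2) → ends 46
uid at 46 (size 24, align 2) → ends 70
within Meta: target at 8
46 + 8 = 54

54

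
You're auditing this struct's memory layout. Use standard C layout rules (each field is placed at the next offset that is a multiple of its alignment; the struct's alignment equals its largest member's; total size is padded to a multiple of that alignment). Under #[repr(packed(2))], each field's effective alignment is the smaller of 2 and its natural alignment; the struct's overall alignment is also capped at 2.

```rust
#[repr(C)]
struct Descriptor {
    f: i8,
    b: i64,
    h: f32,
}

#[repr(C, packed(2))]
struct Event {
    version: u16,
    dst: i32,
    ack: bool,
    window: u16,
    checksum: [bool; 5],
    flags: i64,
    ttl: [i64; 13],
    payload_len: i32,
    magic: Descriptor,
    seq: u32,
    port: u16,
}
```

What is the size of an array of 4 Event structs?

Descriptor: 0..1  f  (1B, 1-aligned); 1..8  -- padding (7B); 8..16  b  (8B, 8-aligned); 16..20  h  (4B, 4-aligned); 20..24  -- tail padding (4B); sizeof = 24, alignof = 8
0..2  version  (2B, 2-aligned)
2..6  dst  (4B, 2-aligned)
6..7  ack  (1B, 1-aligned)
7..8  -- padding (1B)
8..10  window  (2B, 2-aligned)
10..15  checksum  (5B, 1-aligned)
15..16  -- padding (1B)
16..24  flags  (8B, 2-aligned)
24..128  ttl  (104B, 2-aligned)
128..132  payload_len  (4B, 2-aligned)
132..156  magic  (24B, 2-aligned)
156..160  seq  (4B, 2-aligned)
160..162  port  (2B, 2-aligned)
sizeof = 162, alignof = 2
array of 4: 4 × 162 = 648

648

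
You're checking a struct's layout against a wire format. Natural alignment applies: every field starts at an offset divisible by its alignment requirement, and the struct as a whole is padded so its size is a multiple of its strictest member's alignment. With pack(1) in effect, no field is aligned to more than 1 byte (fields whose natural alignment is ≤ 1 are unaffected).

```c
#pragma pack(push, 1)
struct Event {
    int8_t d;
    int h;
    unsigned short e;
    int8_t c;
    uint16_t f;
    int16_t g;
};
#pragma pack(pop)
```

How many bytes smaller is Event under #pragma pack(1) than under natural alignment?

natural layout:
  d at 0 (size 1, align 1) → ends 1
  pad 3 to align 4 for h
  h at 4 (size 4, align 4) → ends 8
  e at 8 (size 2, align 2) → ends 10
  c at 10 (size 1, align 1) → ends 11
  pad 1 to align 2 for f
  f at 12 (size 2, align 2) → ends 14
  g at 14 (size 2, align 2) → ends 16
  total 16 bytes, alignment 4
packed(1) layout:
  d at 0 (size 1, align 1) → ends 1
  h at 1 (size 4, align 1) → ends 5
  e at 5 (size 2, align 1) → ends 7
  c at 7 (size 1, align 1) → ends 8
  f at 8 (size 2, align 1) → ends 10
  g at 10 (size 2, align 1) → ends 12
  total 12 bytes, alignment 1
16 − 12 = 4

4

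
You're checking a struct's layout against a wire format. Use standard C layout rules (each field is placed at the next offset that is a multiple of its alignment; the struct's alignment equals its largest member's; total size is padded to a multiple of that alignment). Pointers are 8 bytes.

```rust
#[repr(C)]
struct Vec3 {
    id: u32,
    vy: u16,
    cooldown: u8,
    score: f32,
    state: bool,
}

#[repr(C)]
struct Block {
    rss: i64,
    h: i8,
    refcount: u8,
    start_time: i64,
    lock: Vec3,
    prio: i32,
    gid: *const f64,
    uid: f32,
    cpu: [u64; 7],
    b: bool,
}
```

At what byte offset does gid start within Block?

48

Vec3: @0: id [4B, align 4] → 4; @4: vy [2B, align 2] → 6; @6: cooldown [1B, align 1] → 7; +1 pad (align 4); @8: score [4B, align 4] → 12; @12: state [1B, align 1] → 13; +3 tail pad (align 4); size 16, align 4
@0: rss [8B, align 8] → 8
@8: h [1B, align 1] → 9
@9: refcount [1B, align 1] → 10
+6 pad (align 8)
@16: start_time [8B, align 8] → 24
@24: lock [16B, align 4] → 40
@40: prio [4B, align 4] → 44
+4 pad (align 8)
@48: gid [8B, align 8] → 56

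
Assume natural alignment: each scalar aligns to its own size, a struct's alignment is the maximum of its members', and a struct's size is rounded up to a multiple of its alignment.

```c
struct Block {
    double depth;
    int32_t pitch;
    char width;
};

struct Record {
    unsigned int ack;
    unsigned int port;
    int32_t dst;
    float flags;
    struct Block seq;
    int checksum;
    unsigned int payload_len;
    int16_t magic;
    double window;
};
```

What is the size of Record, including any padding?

56 bytes

Block: 0..8  depth  (8B, 8-aligned); 8..12  pitch  (4B, 4-aligned); 12..13  width  (1B, 1-aligned); 13..16  -- tail padding (3B); sizeof = 16, alignof = 8
0..4  ack  (4B, 4-aligned)
4..8  port  (4B, 4-aligned)
8..12  dst  (4B, 4-aligned)
12..16  flags  (4B, 4-aligned)
16..32  seq  (16B, 8-aligned)
32..36  checksum  (4B, 4-aligned)
36..40  payload_len  (4B, 4-aligned)
40..42  magic  (2B, 2-aligned)
42..48  -- padding (6B)
48..56  window  (8B, 8-aligned)
sizeof = 56, alignof = 8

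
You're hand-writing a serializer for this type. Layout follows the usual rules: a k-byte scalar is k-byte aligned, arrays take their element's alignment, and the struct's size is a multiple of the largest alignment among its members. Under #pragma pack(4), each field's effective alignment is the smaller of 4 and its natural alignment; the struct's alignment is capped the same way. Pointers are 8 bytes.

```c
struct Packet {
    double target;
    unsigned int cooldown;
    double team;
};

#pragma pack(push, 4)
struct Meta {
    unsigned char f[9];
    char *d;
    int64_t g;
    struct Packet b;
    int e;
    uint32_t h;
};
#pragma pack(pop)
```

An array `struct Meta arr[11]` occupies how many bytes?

660

Packet: target at 0 (size 8, align 8) → ends 8; cooldown at 8 (size 4, align 4) → ends 12; pad 4 to align 8 for team; team at 16 (size 8, align 8) → ends 24; total 24 bytes, alignment 8
f at 0 (size 9, align 1) → ends 9
pad 3 to align 4 for d
d at 12 (size 8, align 4) → ends 20
g at 20 (size 8, align 4) → ends 28
b at 28 (size 24, align 4) → ends 52
e at 52 (size 4, align 4) → ends 56
h at 56 (size 4, align 4) → ends 60
total 60 bytes, alignment 4
array of 11: 11 × 60 = 660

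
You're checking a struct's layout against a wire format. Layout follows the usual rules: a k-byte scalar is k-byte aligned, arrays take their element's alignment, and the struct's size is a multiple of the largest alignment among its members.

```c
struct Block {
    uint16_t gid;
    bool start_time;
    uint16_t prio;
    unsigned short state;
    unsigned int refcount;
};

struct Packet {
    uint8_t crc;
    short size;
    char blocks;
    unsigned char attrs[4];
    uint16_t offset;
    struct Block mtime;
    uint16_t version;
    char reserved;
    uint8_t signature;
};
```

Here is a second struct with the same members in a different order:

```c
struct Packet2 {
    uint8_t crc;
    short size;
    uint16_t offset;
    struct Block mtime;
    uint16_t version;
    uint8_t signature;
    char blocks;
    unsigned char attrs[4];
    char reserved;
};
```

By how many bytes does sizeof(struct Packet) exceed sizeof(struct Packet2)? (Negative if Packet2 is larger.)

Block: gid at 0 (size 2, align 2) → ends 2; start_time at 2 (size 1, align 1) → ends 3; pad 1 to align 2 for prio; prio at 4 (size 2, align 2) → ends 6; state at 6 (size 2, align 2) → ends 8; refcount at 8 (size 4, align 4) → ends 12; total 12 bytes, alignment 4
crc at 0 (size 1, align 1) → ends 1
pad 1 to align 2 for size
size at 2 (size 2, align 2) → ends 4
blocks at 4 (size 1, align 1) → ends 5
attrs at 5 (size 4, align 1) → ends 9
pad 1 to align 2 for offset
offset at 10 (size 2, align 2) → ends 12
mtime at 12 (size 12, align 4) → ends 24
version at 24 (size 2, align 2) → ends 26
reserved at 26 (size 1, align 1) → ends 27
signature at 27 (size 1, align 1) → ends 28
total 28 bytes, alignment 4
— Packet2 —
crc at 0 (size 1, align 1) → ends 1
pad 1 to align 2 for size
size at 2 (size 2, align 2) → ends 4
offset at 4 (size 2, align 2) → ends 6
pad 2 to align 4 for mtime
mtime at 8 (size 12, align 4) → ends 20
version at 20 (size 2, align 2) → ends 22
signature at 22 (size 1, align 1) → ends 23
blocks at 23 (size 1, align 1) → ends 24
attrs at 24 (size 4, align 1) → ends 28
reserved at 28 (size 1, align 1) → ends 29
tail pad 3 to reach multiple of 4
total 32 bytes, alignment 4
28 − 32 = -4

-4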